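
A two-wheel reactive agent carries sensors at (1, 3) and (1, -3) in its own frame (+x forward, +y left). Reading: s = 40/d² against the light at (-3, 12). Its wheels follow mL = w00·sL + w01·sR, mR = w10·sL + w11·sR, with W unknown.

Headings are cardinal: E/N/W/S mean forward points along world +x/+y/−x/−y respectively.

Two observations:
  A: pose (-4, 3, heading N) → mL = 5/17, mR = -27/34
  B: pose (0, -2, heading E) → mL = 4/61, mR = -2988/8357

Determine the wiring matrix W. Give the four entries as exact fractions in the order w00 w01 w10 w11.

obs A: pose=(-4,3,N) → sL=1/2, sR=10/17, mL=5/17, mR=-27/34
obs B: pose=(0,-2,E) → sL=40/137, sR=8/61, mL=4/61, mR=-2988/8357
sensor matrix S = [[1/2, 10/17], [40/137, 8/61]]; det S = -15084/142069
solve [mL_A; mL_B] = S·[w00; w01] and [mR_A; mR_B] = S·[w10; w11]:
  w00 = 0, w01 = 1/2, w10 = -1, w11 = -1/2

0 1/2 -1 -1/2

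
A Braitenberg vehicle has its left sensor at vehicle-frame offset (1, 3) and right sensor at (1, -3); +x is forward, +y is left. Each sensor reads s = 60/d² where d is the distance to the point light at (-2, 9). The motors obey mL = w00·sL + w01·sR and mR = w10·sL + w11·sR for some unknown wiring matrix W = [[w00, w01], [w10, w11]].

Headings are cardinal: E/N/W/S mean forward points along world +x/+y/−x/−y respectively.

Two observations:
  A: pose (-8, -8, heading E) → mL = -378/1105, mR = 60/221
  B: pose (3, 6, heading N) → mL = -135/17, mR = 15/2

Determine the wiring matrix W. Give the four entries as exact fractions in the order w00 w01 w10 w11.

-1 -1/2 1 0

obs A: pose=(-8,-8,E) → sL=60/221, sR=12/85, mL=-378/1105, mR=60/221
obs B: pose=(3,6,N) → sL=15/2, sR=15/17, mL=-135/17, mR=15/2
sensor matrix S = [[60/221, 12/85], [15/2, 15/17]]; det S = -3078/3757
solve [mL_A; mL_B] = S·[w00; w01] and [mR_A; mR_B] = S·[w10; w11]:
  w00 = -1, w01 = -1/2, w10 = 1, w11 = 0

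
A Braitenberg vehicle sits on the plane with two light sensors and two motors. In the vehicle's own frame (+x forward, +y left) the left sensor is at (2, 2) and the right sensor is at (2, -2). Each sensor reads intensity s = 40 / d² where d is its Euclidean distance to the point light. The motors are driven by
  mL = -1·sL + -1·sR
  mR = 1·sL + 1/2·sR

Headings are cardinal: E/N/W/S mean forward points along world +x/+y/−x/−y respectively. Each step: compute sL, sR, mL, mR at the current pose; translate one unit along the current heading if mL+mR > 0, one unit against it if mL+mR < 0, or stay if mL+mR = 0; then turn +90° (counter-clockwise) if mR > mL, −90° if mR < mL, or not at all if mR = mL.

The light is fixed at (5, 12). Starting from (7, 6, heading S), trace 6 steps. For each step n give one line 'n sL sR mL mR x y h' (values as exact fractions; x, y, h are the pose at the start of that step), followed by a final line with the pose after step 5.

n=0: pose=(7,6,S); sL=1/2, sR=5/8; mL=-9/8, mR=13/16; mL+mR=-5/16 → advance -1; mR−mL=31/16 → turn +1·90°
n=1: pose=(7,7,E); sL=8/5, sR=8/13; mL=-144/65, mR=124/65; mL+mR=-4/13 → advance -1; mR−mL=268/65 → turn +1·90°
n=2: pose=(6,7,N); sL=4, sR=20/9; mL=-56/9, mR=46/9; mL+mR=-10/9 → advance -1; mR−mL=34/3 → turn +1·90°
n=3: pose=(6,6,W); sL=8/13, sR=40/17; mL=-656/221, mR=396/221; mL+mR=-20/17 → advance -1; mR−mL=1052/221 → turn +1·90°
n=4: pose=(7,6,S); sL=1/2, sR=5/8; mL=-9/8, mR=13/16; mL+mR=-5/16 → advance -1; mR−mL=31/16 → turn +1·90°
n=5: pose=(7,7,E); sL=8/5, sR=8/13; mL=-144/65, mR=124/65; mL+mR=-4/13 → advance -1; mR−mL=268/65 → turn +1·90°

0 1/2 5/8 -9/8 13/16 7 6 S
1 8/5 8/13 -144/65 124/65 7 7 E
2 4 20/9 -56/9 46/9 6 7 N
3 8/13 40/17 -656/221 396/221 6 6 W
4 1/2 5/8 -9/8 13/16 7 6 S
5 8/5 8/13 -144/65 124/65 7 7 E
final 6 7 N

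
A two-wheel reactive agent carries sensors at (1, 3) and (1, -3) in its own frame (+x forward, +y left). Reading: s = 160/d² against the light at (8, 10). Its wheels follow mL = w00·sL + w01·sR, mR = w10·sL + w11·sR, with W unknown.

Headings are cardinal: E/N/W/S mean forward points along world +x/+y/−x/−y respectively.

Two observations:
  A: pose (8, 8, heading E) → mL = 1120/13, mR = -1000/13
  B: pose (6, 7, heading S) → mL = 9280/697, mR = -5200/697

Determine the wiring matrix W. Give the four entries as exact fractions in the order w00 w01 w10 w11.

1 1 -1 1/2

obs A: pose=(8,8,E) → sL=80, sR=80/13, mL=1120/13, mR=-1000/13
obs B: pose=(6,7,S) → sL=160/17, sR=160/41, mL=9280/697, mR=-5200/697
sensor matrix S = [[80, 80/13], [160/17, 160/41]]; det S = 2304000/9061
solve [mL_A; mL_B] = S·[w00; w01] and [mR_A; mR_B] = S·[w10; w11]:
  w00 = 1, w01 = 1, w10 = -1, w11 = 1/2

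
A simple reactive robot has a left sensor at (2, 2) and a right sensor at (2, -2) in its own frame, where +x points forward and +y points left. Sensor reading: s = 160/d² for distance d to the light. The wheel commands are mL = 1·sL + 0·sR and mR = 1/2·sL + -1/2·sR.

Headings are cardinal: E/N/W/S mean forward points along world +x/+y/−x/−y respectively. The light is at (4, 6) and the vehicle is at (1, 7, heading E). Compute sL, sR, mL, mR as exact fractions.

16 80 16 -32

left sensor world pos  = (3, 9); dL² = 10
right sensor world pos = (3, 5); dR² = 2
sL = 160/10 = 16
sR = 160/2 = 80
mL = 1·sL + 0·sR = 16
mR = 1/2·sL + -1/2·sR = -32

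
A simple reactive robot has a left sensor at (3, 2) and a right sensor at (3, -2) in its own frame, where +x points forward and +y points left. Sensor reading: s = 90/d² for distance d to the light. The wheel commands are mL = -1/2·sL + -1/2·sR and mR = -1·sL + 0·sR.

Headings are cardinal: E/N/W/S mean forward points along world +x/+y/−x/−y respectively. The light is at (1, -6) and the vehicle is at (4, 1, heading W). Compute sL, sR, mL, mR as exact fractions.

18/5 10/9 -106/45 -18/5

left sensor world pos  = (1, -1); dL² = 25
right sensor world pos = (1, 3); dR² = 81
sL = 90/25 = 18/5
sR = 90/81 = 10/9
mL = -1/2·sL + -1/2·sR = -106/45
mR = -1·sL + 0·sR = -18/5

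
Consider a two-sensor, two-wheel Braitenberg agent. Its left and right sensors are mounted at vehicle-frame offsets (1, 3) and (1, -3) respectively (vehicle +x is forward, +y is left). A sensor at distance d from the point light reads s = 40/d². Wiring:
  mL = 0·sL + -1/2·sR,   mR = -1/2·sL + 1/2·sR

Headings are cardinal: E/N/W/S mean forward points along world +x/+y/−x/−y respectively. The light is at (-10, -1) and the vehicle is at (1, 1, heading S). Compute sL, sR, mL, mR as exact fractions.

40/197 8/13 -4/13 528/2561

left sensor world pos  = (4, 0); dL² = 197
right sensor world pos = (-2, 0); dR² = 65
sL = 40/197 = 40/197
sR = 40/65 = 8/13
mL = 0·sL + -1/2·sR = -4/13
mR = -1/2·sL + 1/2·sR = 528/2561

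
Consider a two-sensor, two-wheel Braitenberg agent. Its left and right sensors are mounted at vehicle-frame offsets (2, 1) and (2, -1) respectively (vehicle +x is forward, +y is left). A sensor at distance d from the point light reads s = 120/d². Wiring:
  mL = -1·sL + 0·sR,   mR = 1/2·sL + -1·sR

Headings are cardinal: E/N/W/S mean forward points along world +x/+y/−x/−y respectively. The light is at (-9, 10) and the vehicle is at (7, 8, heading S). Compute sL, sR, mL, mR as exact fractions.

left sensor world pos  = (8, 6); dL² = 305
right sensor world pos = (6, 6); dR² = 241
sL = 120/305 = 24/61
sR = 120/241 = 120/241
mL = -1·sL + 0·sR = -24/61
mR = 1/2·sL + -1·sR = -4428/14701

24/61 120/241 -24/61 -4428/14701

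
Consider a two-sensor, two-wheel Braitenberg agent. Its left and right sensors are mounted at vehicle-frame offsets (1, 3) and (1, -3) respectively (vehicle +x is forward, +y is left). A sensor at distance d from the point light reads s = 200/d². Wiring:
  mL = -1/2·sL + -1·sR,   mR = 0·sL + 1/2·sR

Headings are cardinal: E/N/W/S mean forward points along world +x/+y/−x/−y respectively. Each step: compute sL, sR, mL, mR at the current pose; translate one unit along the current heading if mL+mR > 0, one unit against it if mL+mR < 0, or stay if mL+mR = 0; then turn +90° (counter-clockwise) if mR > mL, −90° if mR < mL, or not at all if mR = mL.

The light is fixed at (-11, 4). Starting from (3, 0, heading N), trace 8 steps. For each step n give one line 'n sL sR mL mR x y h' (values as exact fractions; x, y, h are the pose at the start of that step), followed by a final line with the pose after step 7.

n=0: pose=(3,0,N); sL=20/13, sR=100/149; mL=-2790/1937, mR=50/149; mL+mR=-2140/1937 → advance -1; mR−mL=3440/1937 → turn +1·90°
n=1: pose=(3,-1,W); sL=200/233, sR=200/173; mL=-63900/40309, mR=100/173; mL+mR=-40600/40309 → advance -1; mR−mL=87200/40309 → turn +1·90°
n=2: pose=(4,-1,S); sL=5/9, sR=10/9; mL=-25/18, mR=5/9; mL+mR=-5/6 → advance -1; mR−mL=35/18 → turn +1·90°
n=3: pose=(4,0,E); sL=200/257, sR=40/61; mL=-16380/15677, mR=20/61; mL+mR=-11240/15677 → advance -1; mR−mL=21520/15677 → turn +1·90°
n=4: pose=(3,0,N); sL=20/13, sR=100/149; mL=-2790/1937, mR=50/149; mL+mR=-2140/1937 → advance -1; mR−mL=3440/1937 → turn +1·90°
n=5: pose=(3,-1,W); sL=200/233, sR=200/173; mL=-63900/40309, mR=100/173; mL+mR=-40600/40309 → advance -1; mR−mL=87200/40309 → turn +1·90°
n=6: pose=(4,-1,S); sL=5/9, sR=10/9; mL=-25/18, mR=5/9; mL+mR=-5/6 → advance -1; mR−mL=35/18 → turn +1·90°
n=7: pose=(4,0,E); sL=200/257, sR=40/61; mL=-16380/15677, mR=20/61; mL+mR=-11240/15677 → advance -1; mR−mL=21520/15677 → turn +1·90°

0 20/13 100/149 -2790/1937 50/149 3 0 N
1 200/233 200/173 -63900/40309 100/173 3 -1 W
2 5/9 10/9 -25/18 5/9 4 -1 S
3 200/257 40/61 -16380/15677 20/61 4 0 E
4 20/13 100/149 -2790/1937 50/149 3 0 N
5 200/233 200/173 -63900/40309 100/173 3 -1 W
6 5/9 10/9 -25/18 5/9 4 -1 S
7 200/257 40/61 -16380/15677 20/61 4 0 E
final 3 0 N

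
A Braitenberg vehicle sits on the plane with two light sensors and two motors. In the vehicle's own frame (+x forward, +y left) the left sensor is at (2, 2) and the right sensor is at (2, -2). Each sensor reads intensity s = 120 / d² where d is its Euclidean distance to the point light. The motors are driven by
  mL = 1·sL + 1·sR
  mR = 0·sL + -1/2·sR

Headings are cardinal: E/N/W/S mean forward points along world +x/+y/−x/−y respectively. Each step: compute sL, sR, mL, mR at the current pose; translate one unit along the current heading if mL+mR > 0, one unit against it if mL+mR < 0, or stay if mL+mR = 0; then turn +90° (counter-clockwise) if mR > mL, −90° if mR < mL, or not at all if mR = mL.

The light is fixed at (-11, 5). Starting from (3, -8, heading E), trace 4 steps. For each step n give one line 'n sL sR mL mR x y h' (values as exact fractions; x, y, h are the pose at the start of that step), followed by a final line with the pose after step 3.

0 120/377 120/481 7920/13949 -60/481 3 -8 E
1 60/257 60/197 27240/50629 -30/197 4 -8 S
2 24/85 120/313 17712/26605 -60/313 4 -9 W
3 5/12 3/10 43/60 -3/20 3 -9 N
final 3 -8 E

n=0: pose=(3,-8,E); sL=120/377, sR=120/481; mL=7920/13949, mR=-60/481; mL+mR=6180/13949 → advance +1; mR−mL=-9660/13949 → turn -1·90°
n=1: pose=(4,-8,S); sL=60/257, sR=60/197; mL=27240/50629, mR=-30/197; mL+mR=19530/50629 → advance +1; mR−mL=-34950/50629 → turn -1·90°
n=2: pose=(4,-9,W); sL=24/85, sR=120/313; mL=17712/26605, mR=-60/313; mL+mR=12612/26605 → advance +1; mR−mL=-22812/26605 → turn -1·90°
n=3: pose=(3,-9,N); sL=5/12, sR=3/10; mL=43/60, mR=-3/20; mL+mR=17/30 → advance +1; mR−mL=-13/15 → turn -1·90°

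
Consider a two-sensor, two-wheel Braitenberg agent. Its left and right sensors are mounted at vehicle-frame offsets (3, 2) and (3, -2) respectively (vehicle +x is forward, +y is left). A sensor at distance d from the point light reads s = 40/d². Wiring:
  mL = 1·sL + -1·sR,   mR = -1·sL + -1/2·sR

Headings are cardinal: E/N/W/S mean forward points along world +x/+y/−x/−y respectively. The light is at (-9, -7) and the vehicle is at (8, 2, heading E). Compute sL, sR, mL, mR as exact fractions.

40/521 40/449 -2880/233929 -28380/233929

left sensor world pos  = (11, 4); dL² = 521
right sensor world pos = (11, 0); dR² = 449
sL = 40/521 = 40/521
sR = 40/449 = 40/449
mL = 1·sL + -1·sR = -2880/233929
mR = -1·sL + -1/2·sR = -28380/233929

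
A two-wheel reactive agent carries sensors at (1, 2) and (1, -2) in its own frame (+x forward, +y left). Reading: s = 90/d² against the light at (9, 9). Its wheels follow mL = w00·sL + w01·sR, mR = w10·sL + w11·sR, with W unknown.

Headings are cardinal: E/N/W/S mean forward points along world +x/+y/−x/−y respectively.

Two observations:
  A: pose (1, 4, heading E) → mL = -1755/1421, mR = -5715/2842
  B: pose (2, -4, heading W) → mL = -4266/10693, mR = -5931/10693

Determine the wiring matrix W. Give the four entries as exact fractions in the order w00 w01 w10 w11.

obs A: pose=(1,4,E) → sL=45/29, sR=45/49, mL=-1755/1421, mR=-5715/2842
obs B: pose=(2,-4,W) → sL=90/289, sR=18/37, mL=-4266/10693, mR=-5931/10693
sensor matrix S = [[45/29, 45/49], [90/289, 18/37]]; det S = 7124760/15194753
solve [mL_A; mL_B] = S·[w00; w01] and [mR_A; mR_B] = S·[w10; w11]:
  w00 = -1/2, w01 = -1/2, w10 = -1, w11 = -1/2

-1/2 -1/2 -1 -1/2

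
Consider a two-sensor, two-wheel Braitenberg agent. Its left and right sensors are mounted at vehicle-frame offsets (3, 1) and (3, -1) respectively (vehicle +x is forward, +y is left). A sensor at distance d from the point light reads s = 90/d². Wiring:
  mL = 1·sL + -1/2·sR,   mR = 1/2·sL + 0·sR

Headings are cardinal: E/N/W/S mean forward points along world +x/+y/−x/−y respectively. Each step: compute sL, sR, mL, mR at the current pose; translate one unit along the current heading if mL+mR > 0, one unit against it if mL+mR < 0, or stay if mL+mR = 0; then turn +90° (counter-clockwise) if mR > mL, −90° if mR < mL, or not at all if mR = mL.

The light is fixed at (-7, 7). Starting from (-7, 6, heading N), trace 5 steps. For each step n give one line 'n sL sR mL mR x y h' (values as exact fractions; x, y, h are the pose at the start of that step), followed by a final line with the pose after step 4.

0 18 18 9 9 -7 6 N
1 9 9 9/2 9/2 -7 7 N
2 90/17 90/17 45/17 45/17 -7 8 N
3 45/13 45/13 45/26 45/26 -7 9 N
4 90/37 90/37 45/37 45/37 -7 10 N
final -7 11 N

n=0: pose=(-7,6,N); sL=18, sR=18; mL=9, mR=9; mL+mR=18 → advance +1; mR−mL=0 → turn +0·90°
n=1: pose=(-7,7,N); sL=9, sR=9; mL=9/2, mR=9/2; mL+mR=9 → advance +1; mR−mL=0 → turn +0·90°
n=2: pose=(-7,8,N); sL=90/17, sR=90/17; mL=45/17, mR=45/17; mL+mR=90/17 → advance +1; mR−mL=0 → turn +0·90°
n=3: pose=(-7,9,N); sL=45/13, sR=45/13; mL=45/26, mR=45/26; mL+mR=45/13 → advance +1; mR−mL=0 → turn +0·90°
n=4: pose=(-7,10,N); sL=90/37, sR=90/37; mL=45/37, mR=45/37; mL+mR=90/37 → advance +1; mR−mL=0 → turn +0·90°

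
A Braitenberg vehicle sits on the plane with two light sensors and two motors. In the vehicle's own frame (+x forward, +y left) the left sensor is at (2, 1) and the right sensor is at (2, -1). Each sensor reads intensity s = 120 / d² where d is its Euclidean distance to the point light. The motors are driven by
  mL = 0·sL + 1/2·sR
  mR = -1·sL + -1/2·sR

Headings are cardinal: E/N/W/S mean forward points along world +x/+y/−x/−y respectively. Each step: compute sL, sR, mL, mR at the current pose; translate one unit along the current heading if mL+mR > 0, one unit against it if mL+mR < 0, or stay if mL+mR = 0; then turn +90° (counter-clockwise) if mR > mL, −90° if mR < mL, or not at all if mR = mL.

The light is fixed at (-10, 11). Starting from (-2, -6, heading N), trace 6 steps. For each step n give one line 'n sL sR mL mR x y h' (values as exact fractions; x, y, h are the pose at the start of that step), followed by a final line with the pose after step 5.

n=0: pose=(-2,-6,N); sL=60/137, sR=20/51; mL=10/51, mR=-4430/6987; mL+mR=-60/137 → advance -1; mR−mL=-5800/6987 → turn -1·90°
n=1: pose=(-2,-7,E); sL=120/389, sR=120/461; mL=60/461, mR=-78660/179329; mL+mR=-120/389 → advance -1; mR−mL=-102000/179329 → turn -1·90°
n=2: pose=(-3,-7,S); sL=15/58, sR=30/109; mL=15/109, mR=-2505/6322; mL+mR=-15/58 → advance -1; mR−mL=-3375/6322 → turn -1·90°
n=3: pose=(-3,-6,W); sL=120/349, sR=120/281; mL=60/281, mR=-54660/98069; mL+mR=-120/349 → advance -1; mR−mL=-75600/98069 → turn -1·90°
n=4: pose=(-2,-6,N); sL=60/137, sR=20/51; mL=10/51, mR=-4430/6987; mL+mR=-60/137 → advance -1; mR−mL=-5800/6987 → turn -1·90°
n=5: pose=(-2,-7,E); sL=120/389, sR=120/461; mL=60/461, mR=-78660/179329; mL+mR=-120/389 → advance -1; mR−mL=-102000/179329 → turn -1·90°

0 60/137 20/51 10/51 -4430/6987 -2 -6 N
1 120/389 120/461 60/461 -78660/179329 -2 -7 E
2 15/58 30/109 15/109 -2505/6322 -3 -7 S
3 120/349 120/281 60/281 -54660/98069 -3 -6 W
4 60/137 20/51 10/51 -4430/6987 -2 -6 N
5 120/389 120/461 60/461 -78660/179329 -2 -7 E
final -3 -7 S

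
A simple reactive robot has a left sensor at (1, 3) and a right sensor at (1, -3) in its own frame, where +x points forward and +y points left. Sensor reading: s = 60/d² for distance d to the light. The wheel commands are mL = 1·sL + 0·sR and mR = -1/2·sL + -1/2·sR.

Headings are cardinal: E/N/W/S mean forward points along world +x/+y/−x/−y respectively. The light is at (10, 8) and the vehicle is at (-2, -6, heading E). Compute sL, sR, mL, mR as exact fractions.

30/121 6/41 30/121 -978/4961

left sensor world pos  = (-1, -3); dL² = 242
right sensor world pos = (-1, -9); dR² = 410
sL = 60/242 = 30/121
sR = 60/410 = 6/41
mL = 1·sL + 0·sR = 30/121
mR = -1/2·sL + -1/2·sR = -978/4961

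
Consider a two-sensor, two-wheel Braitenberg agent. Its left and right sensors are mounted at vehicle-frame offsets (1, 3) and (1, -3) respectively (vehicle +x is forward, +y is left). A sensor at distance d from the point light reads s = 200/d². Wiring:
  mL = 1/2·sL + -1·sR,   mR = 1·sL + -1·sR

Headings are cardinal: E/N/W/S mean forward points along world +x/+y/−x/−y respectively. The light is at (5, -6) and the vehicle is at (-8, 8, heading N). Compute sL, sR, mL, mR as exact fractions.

200/481 8/13 -196/481 -96/481

left sensor world pos  = (-11, 9); dL² = 481
right sensor world pos = (-5, 9); dR² = 325
sL = 200/481 = 200/481
sR = 200/325 = 8/13
mL = 1/2·sL + -1·sR = -196/481
mR = 1·sL + -1·sR = -96/481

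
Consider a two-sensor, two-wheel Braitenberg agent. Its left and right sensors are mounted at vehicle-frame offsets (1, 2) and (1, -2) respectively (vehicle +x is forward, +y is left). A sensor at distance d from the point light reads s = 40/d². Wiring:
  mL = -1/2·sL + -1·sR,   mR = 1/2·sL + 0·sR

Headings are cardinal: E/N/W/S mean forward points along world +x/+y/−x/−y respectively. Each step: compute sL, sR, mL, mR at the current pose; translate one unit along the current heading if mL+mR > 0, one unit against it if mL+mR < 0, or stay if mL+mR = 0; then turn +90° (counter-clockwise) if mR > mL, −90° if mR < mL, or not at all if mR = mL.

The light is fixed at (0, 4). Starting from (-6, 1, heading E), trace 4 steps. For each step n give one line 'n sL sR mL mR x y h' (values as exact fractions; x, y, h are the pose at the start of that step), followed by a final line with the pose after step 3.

n=0: pose=(-6,1,E); sL=20/13, sR=4/5; mL=-102/65, mR=10/13; mL+mR=-4/5 → advance -1; mR−mL=152/65 → turn +1·90°
n=1: pose=(-7,1,N); sL=8/17, sR=40/29; mL=-796/493, mR=4/17; mL+mR=-40/29 → advance -1; mR−mL=912/493 → turn +1·90°
n=2: pose=(-7,0,W); sL=2/5, sR=10/17; mL=-67/85, mR=1/5; mL+mR=-10/17 → advance -1; mR−mL=84/85 → turn +1·90°
n=3: pose=(-6,0,S); sL=40/41, sR=40/89; mL=-3420/3649, mR=20/41; mL+mR=-40/89 → advance -1; mR−mL=5200/3649 → turn +1·90°

0 20/13 4/5 -102/65 10/13 -6 1 E
1 8/17 40/29 -796/493 4/17 -7 1 N
2 2/5 10/17 -67/85 1/5 -7 0 W
3 40/41 40/89 -3420/3649 20/41 -6 0 S
final -6 1 E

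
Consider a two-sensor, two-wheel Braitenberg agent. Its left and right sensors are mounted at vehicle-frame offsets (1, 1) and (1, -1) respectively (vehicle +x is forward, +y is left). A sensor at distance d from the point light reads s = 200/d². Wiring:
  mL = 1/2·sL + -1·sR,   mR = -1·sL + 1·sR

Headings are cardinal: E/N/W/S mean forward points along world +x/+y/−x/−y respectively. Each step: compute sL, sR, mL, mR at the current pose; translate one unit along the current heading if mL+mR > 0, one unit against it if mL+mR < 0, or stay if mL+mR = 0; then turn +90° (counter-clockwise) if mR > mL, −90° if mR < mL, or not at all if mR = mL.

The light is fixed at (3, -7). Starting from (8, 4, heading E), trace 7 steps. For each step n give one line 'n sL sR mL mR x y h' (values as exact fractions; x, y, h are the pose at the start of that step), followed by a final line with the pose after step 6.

n=0: pose=(8,4,E); sL=10/9, sR=25/17; mL=-140/153, mR=55/153; mL+mR=-5/9 → advance -1; mR−mL=65/51 → turn +1·90°
n=1: pose=(7,4,N); sL=200/153, sR=200/169; mL=-13700/25857, mR=-3200/25857; mL+mR=-100/153 → advance -1; mR−mL=3500/8619 → turn +1·90°
n=2: pose=(7,3,W); sL=20/9, sR=20/13; mL=-50/117, mR=-80/117; mL+mR=-10/9 → advance -1; mR−mL=-10/39 → turn -1·90°
n=3: pose=(8,3,N); sL=200/137, sR=200/157; mL=-11700/21509, mR=-4000/21509; mL+mR=-100/137 → advance -1; mR−mL=7700/21509 → turn +1·90°
n=4: pose=(8,2,W); sL=5/2, sR=50/29; mL=-55/116, mR=-45/58; mL+mR=-5/4 → advance -1; mR−mL=-35/116 → turn -1·90°
n=5: pose=(9,2,N); sL=8/5, sR=200/149; mL=-404/745, mR=-192/745; mL+mR=-4/5 → advance -1; mR−mL=212/745 → turn +1·90°
n=6: pose=(9,1,W); sL=100/37, sR=100/53; mL=-1050/1961, mR=-1600/1961; mL+mR=-50/37 → advance -1; mR−mL=-550/1961 → turn -1·90°

0 10/9 25/17 -140/153 55/153 8 4 E
1 200/153 200/169 -13700/25857 -3200/25857 7 4 N
2 20/9 20/13 -50/117 -80/117 7 3 W
3 200/137 200/157 -11700/21509 -4000/21509 8 3 N
4 5/2 50/29 -55/116 -45/58 8 2 W
5 8/5 200/149 -404/745 -192/745 9 2 N
6 100/37 100/53 -1050/1961 -1600/1961 9 1 W
final 10 1 N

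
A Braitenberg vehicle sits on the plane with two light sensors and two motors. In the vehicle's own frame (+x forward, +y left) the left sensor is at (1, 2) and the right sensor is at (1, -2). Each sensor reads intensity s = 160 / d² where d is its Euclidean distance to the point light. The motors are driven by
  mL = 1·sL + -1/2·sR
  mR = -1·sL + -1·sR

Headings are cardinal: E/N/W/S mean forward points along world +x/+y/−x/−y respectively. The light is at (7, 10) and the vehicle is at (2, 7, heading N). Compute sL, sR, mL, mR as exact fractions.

160/53 160/13 -2160/689 -10560/689

left sensor world pos  = (0, 8); dL² = 53
right sensor world pos = (4, 8); dR² = 13
sL = 160/53 = 160/53
sR = 160/13 = 160/13
mL = 1·sL + -1/2·sR = -2160/689
mR = -1·sL + -1·sR = -10560/689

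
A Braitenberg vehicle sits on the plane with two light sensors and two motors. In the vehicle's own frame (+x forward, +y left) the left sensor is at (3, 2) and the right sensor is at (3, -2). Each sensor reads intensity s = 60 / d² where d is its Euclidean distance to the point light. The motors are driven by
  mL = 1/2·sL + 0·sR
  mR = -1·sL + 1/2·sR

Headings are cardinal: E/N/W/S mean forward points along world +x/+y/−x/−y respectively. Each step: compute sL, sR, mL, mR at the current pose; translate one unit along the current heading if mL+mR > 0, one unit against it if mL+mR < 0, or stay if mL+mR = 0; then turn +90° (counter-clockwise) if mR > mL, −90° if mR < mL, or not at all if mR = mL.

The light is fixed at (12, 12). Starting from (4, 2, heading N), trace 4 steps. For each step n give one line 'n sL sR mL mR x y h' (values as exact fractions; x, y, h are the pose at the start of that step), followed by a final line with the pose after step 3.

n=0: pose=(4,2,N); sL=60/149, sR=12/17; mL=30/149, mR=-126/2533; mL+mR=384/2533 → advance +1; mR−mL=-636/2533 → turn -1·90°
n=1: pose=(4,3,E); sL=30/37, sR=30/73; mL=15/37, mR=-1635/2701; mL+mR=-540/2701 → advance -1; mR−mL=-2730/2701 → turn -1·90°
n=2: pose=(3,3,S); sL=60/193, sR=12/53; mL=30/193, mR=-2022/10229; mL+mR=-432/10229 → advance -1; mR−mL=-3612/10229 → turn -1·90°
n=3: pose=(3,4,W); sL=15/61, sR=1/3; mL=15/122, mR=-29/366; mL+mR=8/183 → advance +1; mR−mL=-37/183 → turn -1·90°

0 60/149 12/17 30/149 -126/2533 4 2 N
1 30/37 30/73 15/37 -1635/2701 4 3 E
2 60/193 12/53 30/193 -2022/10229 3 3 S
3 15/61 1/3 15/122 -29/366 3 4 W
final 2 4 N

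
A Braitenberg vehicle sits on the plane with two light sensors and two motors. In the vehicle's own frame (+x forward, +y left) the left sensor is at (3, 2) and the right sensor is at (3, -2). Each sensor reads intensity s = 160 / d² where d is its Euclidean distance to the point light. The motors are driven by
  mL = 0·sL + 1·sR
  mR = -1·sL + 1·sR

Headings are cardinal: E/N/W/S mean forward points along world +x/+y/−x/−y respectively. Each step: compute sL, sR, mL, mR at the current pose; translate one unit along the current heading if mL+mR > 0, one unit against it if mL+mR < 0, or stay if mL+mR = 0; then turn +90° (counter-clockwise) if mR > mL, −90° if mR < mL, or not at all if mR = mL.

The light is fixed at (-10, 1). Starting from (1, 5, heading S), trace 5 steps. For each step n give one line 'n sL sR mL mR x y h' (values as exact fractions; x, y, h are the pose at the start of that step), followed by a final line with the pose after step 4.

0 16/17 80/41 80/41 704/697 1 5 S
1 32/13 160/89 160/89 -768/1157 1 4 W
2 8/5 8/9 8/9 -32/45 0 4 N
3 32/41 160/173 160/173 1024/7093 0 5 E
4 16/17 80/41 80/41 704/697 1 5 S
final 1 4 W

n=0: pose=(1,5,S); sL=16/17, sR=80/41; mL=80/41, mR=704/697; mL+mR=2064/697 → advance +1; mR−mL=-16/17 → turn -1·90°
n=1: pose=(1,4,W); sL=32/13, sR=160/89; mL=160/89, mR=-768/1157; mL+mR=1312/1157 → advance +1; mR−mL=-32/13 → turn -1·90°
n=2: pose=(0,4,N); sL=8/5, sR=8/9; mL=8/9, mR=-32/45; mL+mR=8/45 → advance +1; mR−mL=-8/5 → turn -1·90°
n=3: pose=(0,5,E); sL=32/41, sR=160/173; mL=160/173, mR=1024/7093; mL+mR=7584/7093 → advance +1; mR−mL=-32/41 → turn -1·90°
n=4: pose=(1,5,S); sL=16/17, sR=80/41; mL=80/41, mR=704/697; mL+mR=2064/697 → advance +1; mR−mL=-16/17 → turn -1·90°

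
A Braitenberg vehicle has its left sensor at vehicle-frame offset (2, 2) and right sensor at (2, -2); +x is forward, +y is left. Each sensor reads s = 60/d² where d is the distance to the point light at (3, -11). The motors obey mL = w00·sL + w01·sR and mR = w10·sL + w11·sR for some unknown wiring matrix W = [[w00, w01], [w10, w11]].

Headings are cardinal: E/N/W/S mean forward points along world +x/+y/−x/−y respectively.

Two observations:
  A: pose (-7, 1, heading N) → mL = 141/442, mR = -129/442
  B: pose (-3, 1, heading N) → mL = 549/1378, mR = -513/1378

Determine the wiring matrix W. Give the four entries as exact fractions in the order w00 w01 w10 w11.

1/2 1 -1 -1/2

obs A: pose=(-7,1,N) → sL=3/17, sR=3/13, mL=141/442, mR=-129/442
obs B: pose=(-3,1,N) → sL=3/13, sR=15/53, mL=549/1378, mR=-513/1378
sensor matrix S = [[3/17, 3/13], [3/13, 15/53]]; det S = -504/152269
solve [mL_A; mL_B] = S·[w00; w01] and [mR_A; mR_B] = S·[w10; w11]:
  w00 = 1/2, w01 = 1, w10 = -1, w11 = -1/2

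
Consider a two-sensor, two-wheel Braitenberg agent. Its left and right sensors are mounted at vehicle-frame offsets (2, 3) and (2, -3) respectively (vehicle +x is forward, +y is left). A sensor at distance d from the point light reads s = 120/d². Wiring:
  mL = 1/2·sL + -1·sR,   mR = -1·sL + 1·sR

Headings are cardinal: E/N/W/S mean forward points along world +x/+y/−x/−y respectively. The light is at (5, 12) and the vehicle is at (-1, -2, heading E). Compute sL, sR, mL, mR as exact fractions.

120/137 24/61 372/8357 -4032/8357

left sensor world pos  = (1, 1); dL² = 137
right sensor world pos = (1, -5); dR² = 305
sL = 120/137 = 120/137
sR = 120/305 = 24/61
mL = 1/2·sL + -1·sR = 372/8357
mR = -1·sL + 1·sR = -4032/8357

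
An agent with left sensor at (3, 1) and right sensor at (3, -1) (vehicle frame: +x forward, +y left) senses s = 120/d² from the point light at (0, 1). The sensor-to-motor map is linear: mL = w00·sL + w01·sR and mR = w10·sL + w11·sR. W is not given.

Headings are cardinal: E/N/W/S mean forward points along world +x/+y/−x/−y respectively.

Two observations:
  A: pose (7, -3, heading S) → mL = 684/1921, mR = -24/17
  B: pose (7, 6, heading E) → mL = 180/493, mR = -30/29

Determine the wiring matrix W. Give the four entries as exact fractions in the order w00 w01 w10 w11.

obs A: pose=(7,-3,S) → sL=120/113, sR=24/17, mL=684/1921, mR=-24/17
obs B: pose=(7,6,E) → sL=15/17, sR=30/29, mL=180/493, mR=-30/29
sensor matrix S = [[120/113, 24/17], [15/17, 30/29]]; det S = -139320/947053
solve [mL_A; mL_B] = S·[w00; w01] and [mR_A; mR_B] = S·[w10; w11]:
  w00 = 1, w01 = -1/2, w10 = 0, w11 = -1

1 -1/2 0 -1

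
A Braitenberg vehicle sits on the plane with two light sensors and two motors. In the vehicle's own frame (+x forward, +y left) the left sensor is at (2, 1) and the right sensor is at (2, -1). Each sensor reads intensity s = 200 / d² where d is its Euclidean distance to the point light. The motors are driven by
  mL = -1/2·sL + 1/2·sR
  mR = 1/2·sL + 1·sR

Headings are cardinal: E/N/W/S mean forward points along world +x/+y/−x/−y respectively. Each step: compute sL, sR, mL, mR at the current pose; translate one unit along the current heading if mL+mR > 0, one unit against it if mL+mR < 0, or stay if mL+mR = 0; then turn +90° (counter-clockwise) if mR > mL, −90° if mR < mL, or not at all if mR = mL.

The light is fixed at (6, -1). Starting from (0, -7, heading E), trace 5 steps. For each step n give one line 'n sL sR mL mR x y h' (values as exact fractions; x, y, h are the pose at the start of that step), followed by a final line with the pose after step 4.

n=0: pose=(0,-7,E); sL=200/41, sR=40/13; mL=-480/533, mR=2940/533; mL+mR=60/13 → advance +1; mR−mL=3420/533 → turn +1·90°
n=1: pose=(1,-7,N); sL=50/13, sR=25/4; mL=125/104, mR=425/52; mL+mR=75/8 → advance +1; mR−mL=725/104 → turn +1·90°
n=2: pose=(1,-6,W); sL=40/17, sR=40/13; mL=80/221, mR=940/221; mL+mR=60/13 → advance +1; mR−mL=860/221 → turn +1·90°
n=3: pose=(0,-6,S); sL=100/37, sR=100/49; mL=-600/1813, mR=6150/1813; mL+mR=150/49 → advance +1; mR−mL=6750/1813 → turn +1·90°
n=4: pose=(0,-7,E); sL=200/41, sR=40/13; mL=-480/533, mR=2940/533; mL+mR=60/13 → advance +1; mR−mL=3420/533 → turn +1·90°

0 200/41 40/13 -480/533 2940/533 0 -7 E
1 50/13 25/4 125/104 425/52 1 -7 N
2 40/17 40/13 80/221 940/221 1 -6 W
3 100/37 100/49 -600/1813 6150/1813 0 -6 S
4 200/41 40/13 -480/533 2940/533 0 -7 E
final 1 -7 N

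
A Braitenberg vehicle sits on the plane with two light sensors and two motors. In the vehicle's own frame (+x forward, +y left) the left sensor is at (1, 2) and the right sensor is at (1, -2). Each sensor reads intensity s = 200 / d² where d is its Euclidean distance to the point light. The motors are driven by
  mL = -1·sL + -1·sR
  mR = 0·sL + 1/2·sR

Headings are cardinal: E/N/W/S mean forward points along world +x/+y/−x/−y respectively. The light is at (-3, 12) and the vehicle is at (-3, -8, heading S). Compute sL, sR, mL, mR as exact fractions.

left sensor world pos  = (-1, -9); dL² = 445
right sensor world pos = (-5, -9); dR² = 445
sL = 200/445 = 40/89
sR = 200/445 = 40/89
mL = -1·sL + -1·sR = -80/89
mR = 0·sL + 1/2·sR = 20/89

40/89 40/89 -80/89 20/89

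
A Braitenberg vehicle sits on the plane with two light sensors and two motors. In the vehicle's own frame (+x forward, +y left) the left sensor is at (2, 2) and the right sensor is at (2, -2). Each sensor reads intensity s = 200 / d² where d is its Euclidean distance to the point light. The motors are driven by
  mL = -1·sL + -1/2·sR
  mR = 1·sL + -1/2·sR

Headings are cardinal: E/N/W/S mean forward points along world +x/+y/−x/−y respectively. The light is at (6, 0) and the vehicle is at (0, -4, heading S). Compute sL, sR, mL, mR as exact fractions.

left sensor world pos  = (2, -6); dL² = 52
right sensor world pos = (-2, -6); dR² = 100
sL = 200/52 = 50/13
sR = 200/100 = 2
mL = -1·sL + -1/2·sR = -63/13
mR = 1·sL + -1/2·sR = 37/13

50/13 2 -63/13 37/13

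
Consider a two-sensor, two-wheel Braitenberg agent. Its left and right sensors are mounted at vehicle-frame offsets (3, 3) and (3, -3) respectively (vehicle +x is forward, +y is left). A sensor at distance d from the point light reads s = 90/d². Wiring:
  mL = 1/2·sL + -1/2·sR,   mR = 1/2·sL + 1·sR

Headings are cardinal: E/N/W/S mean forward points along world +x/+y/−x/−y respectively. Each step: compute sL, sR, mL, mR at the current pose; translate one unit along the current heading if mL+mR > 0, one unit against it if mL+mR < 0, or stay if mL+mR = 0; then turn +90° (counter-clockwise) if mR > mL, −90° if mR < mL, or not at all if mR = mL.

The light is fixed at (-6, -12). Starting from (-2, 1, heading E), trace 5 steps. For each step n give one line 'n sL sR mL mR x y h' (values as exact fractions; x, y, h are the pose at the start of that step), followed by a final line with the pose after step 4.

n=0: pose=(-2,1,E); sL=18/61, sR=90/149; mL=-1404/9089, mR=6831/9089; mL+mR=5427/9089 → advance +1; mR−mL=135/149 → turn +1·90°
n=1: pose=(-1,1,N); sL=9/26, sR=9/32; mL=27/832, mR=189/416; mL+mR=405/832 → advance +1; mR−mL=27/64 → turn +1·90°
n=2: pose=(-1,2,W); sL=18/25, sR=90/293; mL=1512/7325, mR=4887/7325; mL+mR=6399/7325 → advance +1; mR−mL=135/293 → turn +1·90°
n=3: pose=(-2,2,S); sL=9/17, sR=45/61; mL=-108/1037, mR=2079/2074; mL+mR=1863/2074 → advance +1; mR−mL=135/122 → turn +1·90°
n=4: pose=(-2,1,E); sL=18/61, sR=90/149; mL=-1404/9089, mR=6831/9089; mL+mR=5427/9089 → advance +1; mR−mL=135/149 → turn +1·90°

0 18/61 90/149 -1404/9089 6831/9089 -2 1 E
1 9/26 9/32 27/832 189/416 -1 1 N
2 18/25 90/293 1512/7325 4887/7325 -1 2 W
3 9/17 45/61 -108/1037 2079/2074 -2 2 S
4 18/61 90/149 -1404/9089 6831/9089 -2 1 E
final -1 1 N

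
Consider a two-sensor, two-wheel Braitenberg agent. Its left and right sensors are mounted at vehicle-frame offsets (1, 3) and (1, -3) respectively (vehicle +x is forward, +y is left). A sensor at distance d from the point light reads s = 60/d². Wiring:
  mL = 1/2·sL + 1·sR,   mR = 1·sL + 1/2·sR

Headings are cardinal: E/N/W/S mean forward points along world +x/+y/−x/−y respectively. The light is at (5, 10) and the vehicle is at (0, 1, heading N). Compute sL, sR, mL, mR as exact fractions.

15/32 15/17 1215/1088 495/544

left sensor world pos  = (-3, 2); dL² = 128
right sensor world pos = (3, 2); dR² = 68
sL = 60/128 = 15/32
sR = 60/68 = 15/17
mL = 1/2·sL + 1·sR = 1215/1088
mR = 1·sL + 1/2·sR = 495/544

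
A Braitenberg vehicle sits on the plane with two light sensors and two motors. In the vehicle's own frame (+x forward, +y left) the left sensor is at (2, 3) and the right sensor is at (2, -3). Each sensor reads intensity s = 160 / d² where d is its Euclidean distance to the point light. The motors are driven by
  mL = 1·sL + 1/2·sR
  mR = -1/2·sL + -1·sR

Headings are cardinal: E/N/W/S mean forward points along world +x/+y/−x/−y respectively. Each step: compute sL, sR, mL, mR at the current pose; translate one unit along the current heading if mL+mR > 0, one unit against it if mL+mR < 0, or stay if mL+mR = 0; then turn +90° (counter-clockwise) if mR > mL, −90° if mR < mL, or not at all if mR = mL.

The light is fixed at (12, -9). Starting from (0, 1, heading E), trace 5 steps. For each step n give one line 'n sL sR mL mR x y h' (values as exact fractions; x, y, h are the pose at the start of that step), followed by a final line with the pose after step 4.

0 160/269 160/149 45360/40081 -54960/40081 0 1 E
1 40/41 1/2 201/164 -81/82 -1 1 S
2 160/261 160/369 2960/3567 -880/1189 -1 0 W
3 16/41 80/121 3576/4961 -4248/4961 -2 0 N
4 32/53 160/169 9648/8957 -11184/8957 -2 -1 E
final -3 -1 S

n=0: pose=(0,1,E); sL=160/269, sR=160/149; mL=45360/40081, mR=-54960/40081; mL+mR=-9600/40081 → advance -1; mR−mL=-100320/40081 → turn -1·90°
n=1: pose=(-1,1,S); sL=40/41, sR=1/2; mL=201/164, mR=-81/82; mL+mR=39/164 → advance +1; mR−mL=-363/164 → turn -1·90°
n=2: pose=(-1,0,W); sL=160/261, sR=160/369; mL=2960/3567, mR=-880/1189; mL+mR=320/3567 → advance +1; mR−mL=-5600/3567 → turn -1·90°
n=3: pose=(-2,0,N); sL=16/41, sR=80/121; mL=3576/4961, mR=-4248/4961; mL+mR=-672/4961 → advance -1; mR−mL=-7824/4961 → turn -1·90°
n=4: pose=(-2,-1,E); sL=32/53, sR=160/169; mL=9648/8957, mR=-11184/8957; mL+mR=-1536/8957 → advance -1; mR−mL=-20832/8957 → turn -1·90°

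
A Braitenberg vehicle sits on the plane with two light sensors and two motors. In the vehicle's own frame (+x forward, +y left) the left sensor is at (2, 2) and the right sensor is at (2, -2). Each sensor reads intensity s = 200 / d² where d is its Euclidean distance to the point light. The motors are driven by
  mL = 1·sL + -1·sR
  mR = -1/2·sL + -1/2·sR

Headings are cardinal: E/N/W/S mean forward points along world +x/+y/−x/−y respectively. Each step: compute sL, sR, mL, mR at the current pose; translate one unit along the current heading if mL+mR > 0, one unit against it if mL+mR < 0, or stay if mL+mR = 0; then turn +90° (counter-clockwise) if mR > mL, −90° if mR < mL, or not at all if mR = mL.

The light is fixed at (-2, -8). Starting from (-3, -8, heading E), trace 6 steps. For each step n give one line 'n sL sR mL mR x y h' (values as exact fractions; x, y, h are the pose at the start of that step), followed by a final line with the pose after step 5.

0 40 40 0 -40 -3 -8 E
1 50 10 40 -30 -4 -8 S
2 8 200/17 -64/17 -168/17 -4 -9 W
3 20 100 -80 -60 -3 -9 N
4 8 200/9 -128/9 -136/9 -3 -10 W
5 50 50 0 -50 -2 -10 N
final -2 -11 E

n=0: pose=(-3,-8,E); sL=40, sR=40; mL=0, mR=-40; mL+mR=-40 → advance -1; mR−mL=-40 → turn -1·90°
n=1: pose=(-4,-8,S); sL=50, sR=10; mL=40, mR=-30; mL+mR=10 → advance +1; mR−mL=-70 → turn -1·90°
n=2: pose=(-4,-9,W); sL=8, sR=200/17; mL=-64/17, mR=-168/17; mL+mR=-232/17 → advance -1; mR−mL=-104/17 → turn -1·90°
n=3: pose=(-3,-9,N); sL=20, sR=100; mL=-80, mR=-60; mL+mR=-140 → advance -1; mR−mL=20 → turn +1·90°
n=4: pose=(-3,-10,W); sL=8, sR=200/9; mL=-128/9, mR=-136/9; mL+mR=-88/3 → advance -1; mR−mL=-8/9 → turn -1·90°
n=5: pose=(-2,-10,N); sL=50, sR=50; mL=0, mR=-50; mL+mR=-50 → advance -1; mR−mL=-50 → turn -1·90°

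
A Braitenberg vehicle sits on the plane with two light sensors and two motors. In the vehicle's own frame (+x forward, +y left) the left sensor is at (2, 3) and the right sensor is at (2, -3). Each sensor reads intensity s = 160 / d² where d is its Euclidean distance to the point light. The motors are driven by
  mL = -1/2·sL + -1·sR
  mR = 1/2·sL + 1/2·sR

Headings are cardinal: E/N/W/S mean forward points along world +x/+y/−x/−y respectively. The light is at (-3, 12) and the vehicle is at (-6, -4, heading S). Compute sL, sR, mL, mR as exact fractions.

40/81 4/9 -56/81 38/81

left sensor world pos  = (-3, -6); dL² = 324
right sensor world pos = (-9, -6); dR² = 360
sL = 160/324 = 40/81
sR = 160/360 = 4/9
mL = -1/2·sL + -1·sR = -56/81
mR = 1/2·sL + 1/2·sR = 38/81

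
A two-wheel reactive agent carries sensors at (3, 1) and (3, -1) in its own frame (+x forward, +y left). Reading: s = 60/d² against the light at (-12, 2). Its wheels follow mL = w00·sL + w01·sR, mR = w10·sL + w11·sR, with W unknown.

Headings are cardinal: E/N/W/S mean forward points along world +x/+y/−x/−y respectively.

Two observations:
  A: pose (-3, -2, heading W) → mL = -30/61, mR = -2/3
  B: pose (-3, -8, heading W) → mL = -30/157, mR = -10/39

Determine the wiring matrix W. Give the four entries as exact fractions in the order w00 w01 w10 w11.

obs A: pose=(-3,-2,W) → sL=60/61, sR=4/3, mL=-30/61, mR=-2/3
obs B: pose=(-3,-8,W) → sL=60/157, sR=20/39, mL=-30/157, mR=-10/39
sensor matrix S = [[60/61, 4/3], [60/157, 20/39]]; det S = -640/124501
solve [mL_A; mL_B] = S·[w00; w01] and [mR_A; mR_B] = S·[w10; w11]:
  w00 = -1/2, w01 = 0, w10 = 0, w11 = -1/2

-1/2 0 0 -1/2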